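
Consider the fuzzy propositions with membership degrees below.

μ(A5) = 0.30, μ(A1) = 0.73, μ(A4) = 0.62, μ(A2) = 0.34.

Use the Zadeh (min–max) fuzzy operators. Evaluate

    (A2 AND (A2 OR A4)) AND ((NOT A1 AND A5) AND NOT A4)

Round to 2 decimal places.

0.27

A2 OR A4 = max(a, b) on (0.34, 0.62) = 0.62
A2 AND (A2 OR A4) = min(a, b) on (0.34, 0.62) = 0.34
NOT A1 = 1 − 0.73 = 0.27
NOT A1 AND A5 = min(a, b) on (0.27, 0.30) = 0.27
NOT A4 = 1 − 0.62 = 0.38
(NOT A1 AND A5) AND NOT A4 = min(a, b) on (0.27, 0.38) = 0.27
(A2 AND (A2 OR A4)) AND ((NOT A1 AND A5) AND NOT A4) = min(a, b) on (0.34, 0.27) = 0.27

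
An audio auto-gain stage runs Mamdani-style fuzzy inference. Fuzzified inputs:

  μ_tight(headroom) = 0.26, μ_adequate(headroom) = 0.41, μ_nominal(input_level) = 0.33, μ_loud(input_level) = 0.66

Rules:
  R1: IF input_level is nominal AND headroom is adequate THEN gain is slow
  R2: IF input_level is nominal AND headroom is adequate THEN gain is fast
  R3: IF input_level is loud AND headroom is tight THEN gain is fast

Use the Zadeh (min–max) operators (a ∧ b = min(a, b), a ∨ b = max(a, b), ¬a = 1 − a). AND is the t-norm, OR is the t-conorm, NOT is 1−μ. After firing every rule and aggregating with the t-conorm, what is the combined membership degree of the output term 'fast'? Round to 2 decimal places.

0.33

R1: nominal=0.33, adequate=0.41; AND[min(a, b)] → w = 0.33
R2: nominal=0.33, adequate=0.41; AND[min(a, b)] → w = 0.33
R3: loud=0.66, tight=0.26; AND[min(a, b)] → w = 0.26
Rules with consequent 'fast': {R2, R3} → strengths 0.33, 0.26
Aggregate via t-conorm [max(a, b)]: 0.33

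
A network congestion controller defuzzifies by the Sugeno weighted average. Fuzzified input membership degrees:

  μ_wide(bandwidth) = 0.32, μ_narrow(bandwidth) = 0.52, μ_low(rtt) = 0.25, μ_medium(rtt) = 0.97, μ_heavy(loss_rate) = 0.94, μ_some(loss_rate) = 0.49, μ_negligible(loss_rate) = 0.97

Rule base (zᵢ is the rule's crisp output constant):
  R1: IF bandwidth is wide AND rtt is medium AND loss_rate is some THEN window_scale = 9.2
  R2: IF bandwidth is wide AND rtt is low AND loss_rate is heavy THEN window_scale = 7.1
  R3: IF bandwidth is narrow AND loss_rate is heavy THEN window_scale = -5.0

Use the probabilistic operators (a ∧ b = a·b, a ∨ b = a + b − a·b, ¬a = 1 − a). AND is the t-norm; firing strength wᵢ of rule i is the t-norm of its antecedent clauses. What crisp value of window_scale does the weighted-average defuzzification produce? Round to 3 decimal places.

R1 (z=9.2): wide=0.32, medium=0.97, some=0.49; AND[a·b] → w = 0.1521
R2 (z=7.1): wide=0.32, low=0.25, heavy=0.94; AND[a·b] → w = 0.0752
R3 (z=-5.0): narrow=0.52, heavy=0.94; AND[a·b] → w = 0.4888
Weighted average = (0.1521·9.2 + 0.0752·7.1 + 0.4888·-5.0) / (0.1521 + 0.0752 + 0.4888)
  = -0.5108 / 0.7161 = -0.713

-0.713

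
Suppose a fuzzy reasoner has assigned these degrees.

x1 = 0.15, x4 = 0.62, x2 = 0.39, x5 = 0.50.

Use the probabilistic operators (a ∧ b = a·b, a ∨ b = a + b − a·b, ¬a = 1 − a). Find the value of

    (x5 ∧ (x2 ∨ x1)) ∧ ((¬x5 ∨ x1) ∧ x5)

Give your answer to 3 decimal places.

0.069

x2 ∨ x1 = a + b − a·b on (0.3900, 0.1500) = 0.4815
x5 ∧ (x2 ∨ x1) = a·b on (0.5000, 0.4815) = 0.2408
¬x5 = 1 − 0.5000 = 0.5000
¬x5 ∨ x1 = a + b − a·b on (0.5000, 0.1500) = 0.5750
(¬x5 ∨ x1) ∧ x5 = a·b on (0.5750, 0.5000) = 0.2875
(x5 ∧ (x2 ∨ x1)) ∧ ((¬x5 ∨ x1) ∧ x5) = a·b on (0.2408, 0.2875) = 0.0692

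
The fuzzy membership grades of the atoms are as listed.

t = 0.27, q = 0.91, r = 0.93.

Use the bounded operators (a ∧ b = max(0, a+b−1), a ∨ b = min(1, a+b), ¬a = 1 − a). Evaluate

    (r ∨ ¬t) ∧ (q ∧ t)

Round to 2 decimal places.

¬t = 1 − 0.27 = 0.73
r ∨ ¬t = min(1, a+b) on (0.93, 0.73) = 1.00
q ∧ t = max(0, a+b−1) on (0.91, 0.27) = 0.18
(r ∨ ¬t) ∧ (q ∧ t) = max(0, a+b−1) on (1.00, 0.18) = 0.18

0.18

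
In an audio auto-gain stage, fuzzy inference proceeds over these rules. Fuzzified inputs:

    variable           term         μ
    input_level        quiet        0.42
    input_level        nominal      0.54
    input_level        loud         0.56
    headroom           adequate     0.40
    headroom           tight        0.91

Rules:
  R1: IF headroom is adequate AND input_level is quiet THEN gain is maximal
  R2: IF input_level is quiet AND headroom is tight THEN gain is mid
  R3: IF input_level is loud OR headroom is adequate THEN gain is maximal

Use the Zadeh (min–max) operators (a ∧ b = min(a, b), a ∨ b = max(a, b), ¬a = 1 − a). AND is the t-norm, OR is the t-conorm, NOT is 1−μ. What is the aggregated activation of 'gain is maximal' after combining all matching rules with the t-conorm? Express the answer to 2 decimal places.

R1: adequate=0.40, quiet=0.42; AND[min(a, b)] → w = 0.40
R2: quiet=0.42, tight=0.91; AND[min(a, b)] → w = 0.42
R3: loud=0.56, adequate=0.40; OR[max(a, b)] → w = 0.56
Rules with consequent 'maximal': {R1, R3} → strengths 0.40, 0.56
Aggregate via t-conorm [max(a, b)]: 0.56

0.56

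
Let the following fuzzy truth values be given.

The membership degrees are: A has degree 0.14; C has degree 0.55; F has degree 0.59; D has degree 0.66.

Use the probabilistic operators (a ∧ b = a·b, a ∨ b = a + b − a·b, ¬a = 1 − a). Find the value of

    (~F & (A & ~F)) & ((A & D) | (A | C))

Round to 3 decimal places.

~F = 1 − 0.5900 = 0.4100
~F = 1 − 0.5900 = 0.4100
A & ~F = a·b on (0.1400, 0.4100) = 0.0574
~F & (A & ~F) = a·b on (0.4100, 0.0574) = 0.0235
A & D = a·b on (0.1400, 0.6600) = 0.0924
A | C = a + b − a·b on (0.1400, 0.5500) = 0.6130
(A & D) | (A | C) = a + b − a·b on (0.0924, 0.6130) = 0.6488
(~F & (A & ~F)) & ((A & D) | (A | C)) = a·b on (0.0235, 0.6488) = 0.0153

0.015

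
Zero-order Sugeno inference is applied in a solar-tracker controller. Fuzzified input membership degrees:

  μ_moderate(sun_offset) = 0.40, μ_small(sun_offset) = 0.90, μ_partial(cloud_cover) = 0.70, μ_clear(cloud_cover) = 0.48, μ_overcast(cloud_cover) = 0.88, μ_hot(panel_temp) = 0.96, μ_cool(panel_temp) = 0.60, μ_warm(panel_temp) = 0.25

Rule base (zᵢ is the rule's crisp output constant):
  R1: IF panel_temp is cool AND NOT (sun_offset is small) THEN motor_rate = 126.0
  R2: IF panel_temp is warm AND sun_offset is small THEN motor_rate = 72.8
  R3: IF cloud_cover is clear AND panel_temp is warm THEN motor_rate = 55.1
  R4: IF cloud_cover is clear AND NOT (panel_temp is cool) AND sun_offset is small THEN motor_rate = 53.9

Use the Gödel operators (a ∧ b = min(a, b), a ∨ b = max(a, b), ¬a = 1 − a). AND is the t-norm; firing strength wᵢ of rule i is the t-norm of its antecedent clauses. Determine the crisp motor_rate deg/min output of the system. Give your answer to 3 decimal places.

66.135

R1 (z=126.0): cool=0.60, ¬small=1−0.90=0.10; AND[min(a, b)] → w = 0.10
R2 (z=72.8): warm=0.25, small=0.90; AND[min(a, b)] → w = 0.25
R3 (z=55.1): clear=0.48, warm=0.25; AND[min(a, b)] → w = 0.25
R4 (z=53.9): clear=0.48, ¬cool=1−0.60=0.40, small=0.90; AND[min(a, b)] → w = 0.40
Weighted average = (0.10·126.0 + 0.25·72.8 + 0.25·55.1 + 0.40·53.9) / (0.10 + 0.25 + 0.25 + 0.40)
  = 66.1350 / 1.0000 = 66.135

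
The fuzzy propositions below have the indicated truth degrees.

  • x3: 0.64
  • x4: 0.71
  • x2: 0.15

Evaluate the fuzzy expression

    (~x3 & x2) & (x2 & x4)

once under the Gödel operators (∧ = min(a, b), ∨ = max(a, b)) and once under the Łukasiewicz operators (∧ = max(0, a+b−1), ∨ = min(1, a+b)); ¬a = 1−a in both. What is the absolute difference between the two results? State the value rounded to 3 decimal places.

Under Gödel:
  ~x3 = 1 − 0.64 = 0.36
  ~x3 & x2 = min(a, b) on (0.36, 0.15) = 0.15
  x2 & x4 = min(a, b) on (0.15, 0.71) = 0.15
  (~x3 & x2) & (x2 & x4) = min(a, b) on (0.15, 0.15) = 0.15
  → value = 0.1500
Under Łukasiewicz:
  ~x3 = 1 − 0.64 = 0.36
  ~x3 & x2 = max(0, a+b−1) on (0.36, 0.15) = 0.00
  x2 & x4 = max(0, a+b−1) on (0.15, 0.71) = 0.00
  (~x3 & x2) & (x2 & x4) = max(0, a+b−1) on (0.00, 0.00) = 0.00
  → value = 0.0000
|0.1500 − 0.0000| = 0.150

0.150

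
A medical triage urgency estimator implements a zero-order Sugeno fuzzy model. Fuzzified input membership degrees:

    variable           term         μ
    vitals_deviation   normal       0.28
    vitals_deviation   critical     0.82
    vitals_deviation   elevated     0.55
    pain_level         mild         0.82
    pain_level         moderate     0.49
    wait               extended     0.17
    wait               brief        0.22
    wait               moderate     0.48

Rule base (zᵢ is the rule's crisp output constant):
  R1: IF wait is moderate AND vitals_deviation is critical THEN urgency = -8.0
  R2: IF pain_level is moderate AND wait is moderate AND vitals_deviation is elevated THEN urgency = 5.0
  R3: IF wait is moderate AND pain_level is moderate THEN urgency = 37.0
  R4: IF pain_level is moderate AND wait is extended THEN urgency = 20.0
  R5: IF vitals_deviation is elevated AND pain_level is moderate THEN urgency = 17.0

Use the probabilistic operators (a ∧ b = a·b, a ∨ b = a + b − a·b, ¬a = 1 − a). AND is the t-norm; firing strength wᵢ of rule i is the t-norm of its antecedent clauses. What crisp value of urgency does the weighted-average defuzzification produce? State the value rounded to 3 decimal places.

R1 (z=-8.0): moderate=0.48, critical=0.82; AND[a·b] → w = 0.3936
R2 (z=5.0): moderate=0.49, moderate=0.48, elevated=0.55; AND[a·b] → w = 0.1294
R3 (z=37.0): moderate=0.48, moderate=0.49; AND[a·b] → w = 0.2352
R4 (z=20.0): moderate=0.49, extended=0.17; AND[a·b] → w = 0.0833
R5 (z=17.0): elevated=0.55, moderate=0.49; AND[a·b] → w = 0.2695
Weighted average = (0.3936·-8.0 + 0.1294·5.0 + 0.2352·37.0 + 0.0833·20.0 + 0.2695·17.0) / (0.3936 + 0.1294 + 0.2352 + 0.0833 + 0.2695)
  = 12.4479 / 1.1110 = 11.205

11.205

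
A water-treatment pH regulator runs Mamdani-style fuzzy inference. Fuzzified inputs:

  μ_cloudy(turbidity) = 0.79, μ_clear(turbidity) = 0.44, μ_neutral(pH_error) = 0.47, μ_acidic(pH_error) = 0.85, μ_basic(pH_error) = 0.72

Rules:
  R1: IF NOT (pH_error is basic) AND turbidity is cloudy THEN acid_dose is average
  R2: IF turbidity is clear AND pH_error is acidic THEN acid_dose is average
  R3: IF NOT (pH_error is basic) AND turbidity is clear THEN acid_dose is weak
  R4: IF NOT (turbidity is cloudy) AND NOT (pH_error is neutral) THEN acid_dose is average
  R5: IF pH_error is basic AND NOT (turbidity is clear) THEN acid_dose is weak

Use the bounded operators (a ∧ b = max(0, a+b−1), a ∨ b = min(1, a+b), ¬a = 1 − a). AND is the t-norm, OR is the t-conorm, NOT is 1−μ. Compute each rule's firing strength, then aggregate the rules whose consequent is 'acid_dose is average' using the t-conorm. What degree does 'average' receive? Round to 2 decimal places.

R1: ¬basic=1−0.72=0.28, cloudy=0.79; AND[max(0, a+b−1)] → w = 0.07
R2: clear=0.44, acidic=0.85; AND[max(0, a+b−1)] → w = 0.29
R3: ¬basic=1−0.72=0.28, clear=0.44; AND[max(0, a+b−1)] → w = 0.00
R4: ¬cloudy=1−0.79=0.21, ¬neutral=1−0.47=0.53; AND[max(0, a+b−1)] → w = 0.00
R5: basic=0.72, ¬clear=1−0.44=0.56; AND[max(0, a+b−1)] → w = 0.28
Rules with consequent 'average': {R1, R2, R4} → strengths 0.07, 0.29, 0.00
Aggregate via t-conorm [min(1, a+b)]: 0.36

0.36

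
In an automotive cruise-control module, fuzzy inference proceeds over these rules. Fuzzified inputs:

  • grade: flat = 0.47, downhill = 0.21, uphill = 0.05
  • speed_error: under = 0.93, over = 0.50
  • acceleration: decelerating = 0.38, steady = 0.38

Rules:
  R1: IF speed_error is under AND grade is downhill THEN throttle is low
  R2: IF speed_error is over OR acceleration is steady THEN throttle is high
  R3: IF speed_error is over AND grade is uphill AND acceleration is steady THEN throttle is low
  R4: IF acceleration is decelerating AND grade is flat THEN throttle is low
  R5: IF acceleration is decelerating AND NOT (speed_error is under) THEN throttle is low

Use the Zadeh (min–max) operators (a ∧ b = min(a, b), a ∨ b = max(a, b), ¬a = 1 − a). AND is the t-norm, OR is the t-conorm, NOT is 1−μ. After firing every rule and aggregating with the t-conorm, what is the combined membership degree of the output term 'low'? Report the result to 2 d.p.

R1: under=0.93, downhill=0.21; AND[min(a, b)] → w = 0.21
R2: over=0.50, steady=0.38; OR[max(a, b)] → w = 0.50
R3: over=0.50, uphill=0.05, steady=0.38; AND[min(a, b)] → w = 0.05
R4: decelerating=0.38, flat=0.47; AND[min(a, b)] → w = 0.38
R5: decelerating=0.38, ¬under=1−0.93=0.07; AND[min(a, b)] → w = 0.07
Rules with consequent 'low': {R1, R3, R4, R5} → strengths 0.21, 0.05, 0.38, 0.07
Aggregate via t-conorm [max(a, b)]: 0.38

0.38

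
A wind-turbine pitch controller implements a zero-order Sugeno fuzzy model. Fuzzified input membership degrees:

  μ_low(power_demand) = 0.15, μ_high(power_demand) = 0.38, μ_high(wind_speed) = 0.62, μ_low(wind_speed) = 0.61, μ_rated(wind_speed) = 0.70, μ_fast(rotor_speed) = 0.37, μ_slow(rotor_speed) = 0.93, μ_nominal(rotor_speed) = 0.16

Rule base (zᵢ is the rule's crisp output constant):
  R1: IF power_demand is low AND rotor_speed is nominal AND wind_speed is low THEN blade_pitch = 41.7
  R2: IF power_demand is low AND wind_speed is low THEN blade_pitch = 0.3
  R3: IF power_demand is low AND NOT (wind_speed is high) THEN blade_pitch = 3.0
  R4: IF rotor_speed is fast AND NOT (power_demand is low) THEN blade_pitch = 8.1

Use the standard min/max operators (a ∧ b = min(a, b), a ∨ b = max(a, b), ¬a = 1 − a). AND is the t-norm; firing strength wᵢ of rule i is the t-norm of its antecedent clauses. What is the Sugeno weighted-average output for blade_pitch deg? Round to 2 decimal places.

11.89

R1 (z=41.7): low=0.15, nominal=0.16, low=0.61; AND[min(a, b)] → w = 0.15
R2 (z=0.3): low=0.15, low=0.61; AND[min(a, b)] → w = 0.15
R3 (z=3.0): low=0.15, ¬high=1−0.62=0.38; AND[min(a, b)] → w = 0.15
R4 (z=8.1): fast=0.37, ¬low=1−0.15=0.85; AND[min(a, b)] → w = 0.37
Weighted average = (0.15·41.7 + 0.15·0.3 + 0.15·3.0 + 0.37·8.1) / (0.15 + 0.15 + 0.15 + 0.37)
  = 9.7470 / 0.8200 = 11.89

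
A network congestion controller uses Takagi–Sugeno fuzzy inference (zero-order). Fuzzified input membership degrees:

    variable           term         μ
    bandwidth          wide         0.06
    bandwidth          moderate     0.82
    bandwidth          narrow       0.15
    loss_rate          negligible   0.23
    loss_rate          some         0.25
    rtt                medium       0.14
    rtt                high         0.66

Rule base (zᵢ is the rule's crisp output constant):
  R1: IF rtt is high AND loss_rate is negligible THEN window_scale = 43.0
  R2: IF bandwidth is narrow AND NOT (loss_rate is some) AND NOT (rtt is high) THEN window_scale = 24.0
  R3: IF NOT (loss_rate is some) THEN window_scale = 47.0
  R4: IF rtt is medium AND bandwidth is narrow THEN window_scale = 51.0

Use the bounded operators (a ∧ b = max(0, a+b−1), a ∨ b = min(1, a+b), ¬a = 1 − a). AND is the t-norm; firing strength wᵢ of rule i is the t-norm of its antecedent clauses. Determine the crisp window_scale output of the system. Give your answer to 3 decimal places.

R1 (z=43.0): high=0.66, negligible=0.23; AND[max(0, a+b−1)] → w = 0.00
R2 (z=24.0): narrow=0.15, ¬some=1−0.25=0.75, ¬high=1−0.66=0.34; AND[max(0, a+b−1)] → w = 0.00
R3 (z=47.0): ¬some=1−0.25=0.75 → w = 0.75
R4 (z=51.0): medium=0.14, narrow=0.15; AND[max(0, a+b−1)] → w = 0.00
Weighted average = (0.00·43.0 + 0.00·24.0 + 0.75·47.0 + 0.00·51.0) / (0.00 + 0.00 + 0.75 + 0.00)
  = 35.2500 / 0.7500 = 47.000

47.000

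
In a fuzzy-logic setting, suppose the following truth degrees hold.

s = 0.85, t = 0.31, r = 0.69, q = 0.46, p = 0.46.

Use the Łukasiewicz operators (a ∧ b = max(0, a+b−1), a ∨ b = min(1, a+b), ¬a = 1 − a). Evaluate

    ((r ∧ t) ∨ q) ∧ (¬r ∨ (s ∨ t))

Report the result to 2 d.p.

0.46

r ∧ t = max(0, a+b−1) on (0.69, 0.31) = 0.00
(r ∧ t) ∨ q = min(1, a+b) on (0.00, 0.46) = 0.46
¬r = 1 − 0.69 = 0.31
s ∨ t = min(1, a+b) on (0.85, 0.31) = 1.00
¬r ∨ (s ∨ t) = min(1, a+b) on (0.31, 1.00) = 1.00
((r ∧ t) ∨ q) ∧ (¬r ∨ (s ∨ t)) = max(0, a+b−1) on (0.46, 1.00) = 0.46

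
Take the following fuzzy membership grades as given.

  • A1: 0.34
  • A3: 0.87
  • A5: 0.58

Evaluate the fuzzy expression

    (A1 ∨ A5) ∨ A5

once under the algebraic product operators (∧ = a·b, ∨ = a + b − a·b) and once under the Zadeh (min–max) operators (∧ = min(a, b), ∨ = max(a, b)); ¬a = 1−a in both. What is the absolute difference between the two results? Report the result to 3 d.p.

0.304

Under algebraic product:
  A1 ∨ A5 = a + b − a·b on (0.3400, 0.5800) = 0.7228
  (A1 ∨ A5) ∨ A5 = a + b − a·b on (0.7228, 0.5800) = 0.8836
  → value = 0.8836
Under Zadeh (min–max):
  A1 ∨ A5 = max(a, b) on (0.34, 0.58) = 0.58
  (A1 ∨ A5) ∨ A5 = max(a, b) on (0.58, 0.58) = 0.58
  → value = 0.5800
|0.8836 − 0.5800| = 0.304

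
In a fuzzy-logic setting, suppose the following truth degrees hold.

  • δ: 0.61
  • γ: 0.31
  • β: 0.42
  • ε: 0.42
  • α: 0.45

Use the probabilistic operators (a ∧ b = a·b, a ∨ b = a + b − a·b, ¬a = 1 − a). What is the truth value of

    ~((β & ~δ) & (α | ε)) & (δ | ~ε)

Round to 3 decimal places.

0.743

~δ = 1 − 0.6100 = 0.3900
β & ~δ = a·b on (0.4200, 0.3900) = 0.1638
α | ε = a + b − a·b on (0.4500, 0.4200) = 0.6810
(β & ~δ) & (α | ε) = a·b on (0.1638, 0.6810) = 0.1115
~((β & ~δ) & (α | ε)) = 1 − 0.1115 = 0.8885
~ε = 1 − 0.4200 = 0.5800
δ | ~ε = a + b − a·b on (0.6100, 0.5800) = 0.8362
~((β & ~δ) & (α | ε)) & (δ | ~ε) = a·b on (0.8885, 0.8362) = 0.7429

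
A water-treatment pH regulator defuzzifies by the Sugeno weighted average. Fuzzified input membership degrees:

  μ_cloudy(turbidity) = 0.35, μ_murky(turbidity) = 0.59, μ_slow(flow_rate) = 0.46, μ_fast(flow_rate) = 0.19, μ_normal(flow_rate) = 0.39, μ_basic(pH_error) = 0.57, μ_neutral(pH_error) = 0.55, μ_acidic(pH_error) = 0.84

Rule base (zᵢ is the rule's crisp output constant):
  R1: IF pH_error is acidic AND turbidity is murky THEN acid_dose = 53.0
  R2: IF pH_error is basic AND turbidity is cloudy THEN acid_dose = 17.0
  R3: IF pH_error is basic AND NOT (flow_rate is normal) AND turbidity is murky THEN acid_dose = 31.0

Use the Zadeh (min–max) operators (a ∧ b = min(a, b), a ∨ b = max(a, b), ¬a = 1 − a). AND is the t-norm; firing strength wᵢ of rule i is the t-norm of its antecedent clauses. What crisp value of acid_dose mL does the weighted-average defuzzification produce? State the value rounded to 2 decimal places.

36.35

R1 (z=53.0): acidic=0.84, murky=0.59; AND[min(a, b)] → w = 0.59
R2 (z=17.0): basic=0.57, cloudy=0.35; AND[min(a, b)] → w = 0.35
R3 (z=31.0): basic=0.57, ¬normal=1−0.39=0.61, murky=0.59; AND[min(a, b)] → w = 0.57
Weighted average = (0.59·53.0 + 0.35·17.0 + 0.57·31.0) / (0.59 + 0.35 + 0.57)
  = 54.8900 / 1.5100 = 36.35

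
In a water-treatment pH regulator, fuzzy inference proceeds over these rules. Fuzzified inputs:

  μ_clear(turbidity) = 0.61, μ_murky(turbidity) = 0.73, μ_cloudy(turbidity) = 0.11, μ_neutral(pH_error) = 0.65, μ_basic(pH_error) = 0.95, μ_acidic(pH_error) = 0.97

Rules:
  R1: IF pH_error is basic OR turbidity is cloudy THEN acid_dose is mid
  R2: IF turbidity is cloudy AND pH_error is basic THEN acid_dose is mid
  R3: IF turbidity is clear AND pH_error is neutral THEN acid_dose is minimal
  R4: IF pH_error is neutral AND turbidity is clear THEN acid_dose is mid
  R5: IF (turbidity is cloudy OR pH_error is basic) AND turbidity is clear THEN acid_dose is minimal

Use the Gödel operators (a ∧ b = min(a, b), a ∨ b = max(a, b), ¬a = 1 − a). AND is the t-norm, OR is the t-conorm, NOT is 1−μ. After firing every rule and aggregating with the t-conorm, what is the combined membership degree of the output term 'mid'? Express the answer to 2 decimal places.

R1: basic=0.95, cloudy=0.11; OR[max(a, b)] → w = 0.95
R2: cloudy=0.11, basic=0.95; AND[min(a, b)] → w = 0.11
R3: clear=0.61, neutral=0.65; AND[min(a, b)] → w = 0.61
R4: neutral=0.65, clear=0.61; AND[min(a, b)] → w = 0.61
R5: (cloudy=0.11 OR basic=0.95) = 0.95; AND[min(a, b)] with clear=0.61 → w = 0.61
Rules with consequent 'mid': {R1, R2, R4} → strengths 0.95, 0.11, 0.61
Aggregate via t-conorm [max(a, b)]: 0.95

0.95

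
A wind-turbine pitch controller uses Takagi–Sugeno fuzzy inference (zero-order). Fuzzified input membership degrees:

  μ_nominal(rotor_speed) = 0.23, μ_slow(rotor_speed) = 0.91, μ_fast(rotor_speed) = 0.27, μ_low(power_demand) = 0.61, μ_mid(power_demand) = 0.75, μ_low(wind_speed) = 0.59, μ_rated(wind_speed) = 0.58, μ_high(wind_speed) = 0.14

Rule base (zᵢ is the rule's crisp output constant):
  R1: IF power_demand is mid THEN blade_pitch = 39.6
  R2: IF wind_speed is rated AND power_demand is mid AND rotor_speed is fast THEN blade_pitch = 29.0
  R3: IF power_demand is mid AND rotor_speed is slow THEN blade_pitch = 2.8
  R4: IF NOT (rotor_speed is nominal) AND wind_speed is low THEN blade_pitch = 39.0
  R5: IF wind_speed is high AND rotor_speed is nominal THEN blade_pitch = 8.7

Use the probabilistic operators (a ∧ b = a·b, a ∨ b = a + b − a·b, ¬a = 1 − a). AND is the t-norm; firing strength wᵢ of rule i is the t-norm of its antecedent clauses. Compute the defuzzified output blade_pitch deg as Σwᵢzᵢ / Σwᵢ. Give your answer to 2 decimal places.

R1 (z=39.6): mid=0.75 → w = 0.7500
R2 (z=29.0): rated=0.58, mid=0.75, fast=0.27; AND[a·b] → w = 0.1174
R3 (z=2.8): mid=0.75, slow=0.91; AND[a·b] → w = 0.6825
R4 (z=39.0): ¬nominal=1−0.23=0.77, low=0.59; AND[a·b] → w = 0.4543
R5 (z=8.7): high=0.14, nominal=0.23; AND[a·b] → w = 0.0322
Weighted average = (0.7500·39.6 + 0.1174·29.0 + 0.6825·2.8 + 0.4543·39.0 + 0.0322·8.7) / (0.7500 + 0.1174 + 0.6825 + 0.4543 + 0.0322)
  = 53.0149 / 2.0364 = 26.03

26.03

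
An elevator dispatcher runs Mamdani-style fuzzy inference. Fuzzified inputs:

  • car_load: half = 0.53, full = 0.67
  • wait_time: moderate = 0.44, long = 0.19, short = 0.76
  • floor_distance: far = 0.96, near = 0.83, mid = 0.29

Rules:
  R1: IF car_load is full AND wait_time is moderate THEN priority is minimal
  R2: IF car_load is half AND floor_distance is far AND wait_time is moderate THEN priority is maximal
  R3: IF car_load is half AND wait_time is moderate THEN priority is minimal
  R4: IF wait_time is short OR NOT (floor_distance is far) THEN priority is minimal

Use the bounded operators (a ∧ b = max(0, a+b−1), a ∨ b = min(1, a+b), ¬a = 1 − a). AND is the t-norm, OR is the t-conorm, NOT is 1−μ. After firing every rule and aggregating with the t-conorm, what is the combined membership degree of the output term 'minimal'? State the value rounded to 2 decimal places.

R1: full=0.67, moderate=0.44; AND[max(0, a+b−1)] → w = 0.11
R2: half=0.53, far=0.96, moderate=0.44; AND[max(0, a+b−1)] → w = 0.00
R3: half=0.53, moderate=0.44; AND[max(0, a+b−1)] → w = 0.00
R4: short=0.76, ¬far=1−0.96=0.04; OR[min(1, a+b)] → w = 0.80
Rules with consequent 'minimal': {R1, R3, R4} → strengths 0.11, 0.00, 0.80
Aggregate via t-conorm [min(1, a+b)]: 0.91

0.91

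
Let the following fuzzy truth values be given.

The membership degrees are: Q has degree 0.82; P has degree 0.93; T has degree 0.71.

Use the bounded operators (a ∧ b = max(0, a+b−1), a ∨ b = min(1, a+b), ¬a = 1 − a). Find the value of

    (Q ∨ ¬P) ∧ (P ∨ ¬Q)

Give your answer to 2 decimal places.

¬P = 1 − 0.93 = 0.07
Q ∨ ¬P = min(1, a+b) on (0.82, 0.07) = 0.89
¬Q = 1 − 0.82 = 0.18
P ∨ ¬Q = min(1, a+b) on (0.93, 0.18) = 1.00
(Q ∨ ¬P) ∧ (P ∨ ¬Q) = max(0, a+b−1) on (0.89, 1.00) = 0.89

0.89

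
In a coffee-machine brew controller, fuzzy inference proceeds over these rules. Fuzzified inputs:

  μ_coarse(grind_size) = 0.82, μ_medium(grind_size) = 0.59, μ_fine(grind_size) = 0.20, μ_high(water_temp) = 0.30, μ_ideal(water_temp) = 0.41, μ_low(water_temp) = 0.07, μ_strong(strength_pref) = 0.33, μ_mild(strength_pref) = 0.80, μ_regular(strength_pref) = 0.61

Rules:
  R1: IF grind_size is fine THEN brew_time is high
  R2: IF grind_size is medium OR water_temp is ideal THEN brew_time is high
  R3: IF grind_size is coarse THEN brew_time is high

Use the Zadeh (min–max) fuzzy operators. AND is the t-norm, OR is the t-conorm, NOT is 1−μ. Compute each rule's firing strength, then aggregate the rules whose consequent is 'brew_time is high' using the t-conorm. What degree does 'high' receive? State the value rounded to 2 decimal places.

0.82

R1: fine=0.20 → w = 0.20
R2: medium=0.59, ideal=0.41; OR[max(a, b)] → w = 0.59
R3: coarse=0.82 → w = 0.82
Rules with consequent 'high': {R1, R2, R3} → strengths 0.20, 0.59, 0.82
Aggregate via t-conorm [max(a, b)]: 0.82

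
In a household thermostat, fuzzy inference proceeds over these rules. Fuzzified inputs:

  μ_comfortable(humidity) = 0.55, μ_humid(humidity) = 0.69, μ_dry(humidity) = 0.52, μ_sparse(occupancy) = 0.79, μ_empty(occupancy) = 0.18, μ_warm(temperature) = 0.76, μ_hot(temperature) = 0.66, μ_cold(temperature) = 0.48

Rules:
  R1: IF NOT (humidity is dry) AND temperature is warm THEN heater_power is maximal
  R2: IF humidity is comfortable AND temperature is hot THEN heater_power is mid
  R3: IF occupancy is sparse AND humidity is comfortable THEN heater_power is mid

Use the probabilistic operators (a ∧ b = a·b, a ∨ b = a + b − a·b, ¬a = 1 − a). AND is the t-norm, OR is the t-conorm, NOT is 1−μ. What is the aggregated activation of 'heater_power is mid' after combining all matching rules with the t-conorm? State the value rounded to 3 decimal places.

0.640

R1: ¬dry=1−0.52=0.48, warm=0.76; AND[a·b] → w = 0.3648
R2: comfortable=0.55, hot=0.66; AND[a·b] → w = 0.3630
R3: sparse=0.79, comfortable=0.55; AND[a·b] → w = 0.4345
Rules with consequent 'mid': {R2, R3} → strengths 0.3630, 0.4345
Aggregate via t-conorm [a + b − a·b]: 0.6398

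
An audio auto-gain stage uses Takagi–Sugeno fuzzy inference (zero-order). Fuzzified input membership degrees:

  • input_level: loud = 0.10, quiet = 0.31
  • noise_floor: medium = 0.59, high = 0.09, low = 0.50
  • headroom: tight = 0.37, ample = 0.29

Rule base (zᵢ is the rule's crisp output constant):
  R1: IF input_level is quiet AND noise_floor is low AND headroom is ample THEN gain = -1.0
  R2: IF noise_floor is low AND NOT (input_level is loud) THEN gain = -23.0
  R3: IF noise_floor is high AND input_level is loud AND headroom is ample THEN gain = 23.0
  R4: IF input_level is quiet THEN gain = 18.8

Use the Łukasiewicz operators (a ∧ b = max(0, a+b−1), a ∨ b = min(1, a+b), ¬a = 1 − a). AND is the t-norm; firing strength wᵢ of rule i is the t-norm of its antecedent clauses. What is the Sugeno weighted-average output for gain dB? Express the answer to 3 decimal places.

R1 (z=-1.0): quiet=0.31, low=0.50, ample=0.29; AND[max(0, a+b−1)] → w = 0.00
R2 (z=-23.0): low=0.50, ¬loud=1−0.10=0.90; AND[max(0, a+b−1)] → w = 0.40
R3 (z=23.0): high=0.09, loud=0.10, ample=0.29; AND[max(0, a+b−1)] → w = 0.00
R4 (z=18.8): quiet=0.31 → w = 0.31
Weighted average = (0.00·-1.0 + 0.40·-23.0 + 0.00·23.0 + 0.31·18.8) / (0.00 + 0.40 + 0.00 + 0.31)
  = -3.3720 / 0.7100 = -4.749

-4.749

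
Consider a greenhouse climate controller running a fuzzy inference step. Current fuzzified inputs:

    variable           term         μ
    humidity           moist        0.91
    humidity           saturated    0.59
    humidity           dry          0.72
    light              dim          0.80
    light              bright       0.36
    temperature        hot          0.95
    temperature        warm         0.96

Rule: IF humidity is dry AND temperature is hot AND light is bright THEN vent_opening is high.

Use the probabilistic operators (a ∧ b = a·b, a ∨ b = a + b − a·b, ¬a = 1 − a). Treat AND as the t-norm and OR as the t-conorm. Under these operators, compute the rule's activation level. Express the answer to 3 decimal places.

0.246

firing strength: dry=0.72, hot=0.95, bright=0.36; AND[a·b] → w = 0.2462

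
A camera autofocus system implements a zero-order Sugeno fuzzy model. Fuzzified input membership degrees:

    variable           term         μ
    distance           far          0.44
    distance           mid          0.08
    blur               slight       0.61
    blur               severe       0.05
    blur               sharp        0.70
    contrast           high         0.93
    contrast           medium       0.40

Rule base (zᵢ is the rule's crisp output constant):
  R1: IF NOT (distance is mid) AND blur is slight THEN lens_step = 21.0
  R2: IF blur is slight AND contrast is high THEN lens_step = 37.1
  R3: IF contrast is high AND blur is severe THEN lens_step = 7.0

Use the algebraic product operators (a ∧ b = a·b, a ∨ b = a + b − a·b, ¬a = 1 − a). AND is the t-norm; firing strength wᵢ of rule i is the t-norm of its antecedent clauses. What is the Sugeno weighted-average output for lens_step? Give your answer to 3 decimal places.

R1 (z=21.0): ¬mid=1−0.08=0.92, slight=0.61; AND[a·b] → w = 0.5612
R2 (z=37.1): slight=0.61, high=0.93; AND[a·b] → w = 0.5673
R3 (z=7.0): high=0.93, severe=0.05; AND[a·b] → w = 0.0465
Weighted average = (0.5612·21.0 + 0.5673·37.1 + 0.0465·7.0) / (0.5612 + 0.5673 + 0.0465)
  = 33.1575 / 1.1750 = 28.219

28.219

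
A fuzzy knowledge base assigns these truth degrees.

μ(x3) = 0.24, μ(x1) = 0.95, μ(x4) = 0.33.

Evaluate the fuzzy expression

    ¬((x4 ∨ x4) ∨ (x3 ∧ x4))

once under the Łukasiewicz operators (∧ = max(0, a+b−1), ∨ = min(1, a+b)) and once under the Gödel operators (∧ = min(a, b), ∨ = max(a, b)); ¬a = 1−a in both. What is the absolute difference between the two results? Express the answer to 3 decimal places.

0.330

Under Łukasiewicz:
  x4 ∨ x4 = min(1, a+b) on (0.33, 0.33) = 0.66
  x3 ∧ x4 = max(0, a+b−1) on (0.24, 0.33) = 0.00
  (x4 ∨ x4) ∨ (x3 ∧ x4) = min(1, a+b) on (0.66, 0.00) = 0.66
  ¬((x4 ∨ x4) ∨ (x3 ∧ x4)) = 1 − 0.66 = 0.34
  → value = 0.3400
Under Gödel:
  x4 ∨ x4 = max(a, b) on (0.33, 0.33) = 0.33
  x3 ∧ x4 = min(a, b) on (0.24, 0.33) = 0.24
  (x4 ∨ x4) ∨ (x3 ∧ x4) = max(a, b) on (0.33, 0.24) = 0.33
  ¬((x4 ∨ x4) ∨ (x3 ∧ x4)) = 1 − 0.33 = 0.67
  → value = 0.6700
|0.3400 − 0.6700| = 0.330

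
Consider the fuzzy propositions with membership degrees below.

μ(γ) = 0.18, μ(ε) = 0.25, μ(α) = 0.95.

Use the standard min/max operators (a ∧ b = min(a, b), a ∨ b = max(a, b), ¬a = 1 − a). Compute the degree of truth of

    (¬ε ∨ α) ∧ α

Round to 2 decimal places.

¬ε = 1 − 0.25 = 0.75
¬ε ∨ α = max(a, b) on (0.75, 0.95) = 0.95
(¬ε ∨ α) ∧ α = min(a, b) on (0.95, 0.95) = 0.95

0.95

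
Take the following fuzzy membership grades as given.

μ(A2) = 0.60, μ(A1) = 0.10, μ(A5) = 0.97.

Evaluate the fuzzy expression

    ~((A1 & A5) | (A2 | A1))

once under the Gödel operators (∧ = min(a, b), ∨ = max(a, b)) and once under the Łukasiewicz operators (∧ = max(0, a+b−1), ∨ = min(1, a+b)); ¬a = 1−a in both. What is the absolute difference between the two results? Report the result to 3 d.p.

Under Gödel:
  A1 & A5 = min(a, b) on (0.10, 0.97) = 0.10
  A2 | A1 = max(a, b) on (0.60, 0.10) = 0.60
  (A1 & A5) | (A2 | A1) = max(a, b) on (0.10, 0.60) = 0.60
  ~((A1 & A5) | (A2 | A1)) = 1 − 0.60 = 0.40
  → value = 0.4000
Under Łukasiewicz:
  A1 & A5 = max(0, a+b−1) on (0.10, 0.97) = 0.07
  A2 | A1 = min(1, a+b) on (0.60, 0.10) = 0.70
  (A1 & A5) | (A2 | A1) = min(1, a+b) on (0.07, 0.70) = 0.77
  ~((A1 & A5) | (A2 | A1)) = 1 − 0.77 = 0.23
  → value = 0.2300
|0.4000 − 0.2300| = 0.170

0.170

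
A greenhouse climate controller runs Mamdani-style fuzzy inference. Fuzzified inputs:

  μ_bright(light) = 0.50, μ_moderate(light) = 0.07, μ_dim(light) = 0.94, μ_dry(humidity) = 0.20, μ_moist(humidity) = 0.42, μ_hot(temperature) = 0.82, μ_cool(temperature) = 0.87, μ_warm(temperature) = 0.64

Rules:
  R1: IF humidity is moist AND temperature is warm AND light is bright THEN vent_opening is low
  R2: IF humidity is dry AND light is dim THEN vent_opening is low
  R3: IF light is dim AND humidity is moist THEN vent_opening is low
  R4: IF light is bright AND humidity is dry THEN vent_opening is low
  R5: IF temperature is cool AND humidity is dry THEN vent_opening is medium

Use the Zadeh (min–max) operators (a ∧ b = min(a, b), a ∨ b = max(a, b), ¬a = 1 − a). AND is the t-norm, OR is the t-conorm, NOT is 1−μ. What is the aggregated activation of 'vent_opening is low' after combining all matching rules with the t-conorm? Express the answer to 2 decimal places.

0.42

R1: moist=0.42, warm=0.64, bright=0.50; AND[min(a, b)] → w = 0.42
R2: dry=0.20, dim=0.94; AND[min(a, b)] → w = 0.20
R3: dim=0.94, moist=0.42; AND[min(a, b)] → w = 0.42
R4: bright=0.50, dry=0.20; AND[min(a, b)] → w = 0.20
R5: cool=0.87, dry=0.20; AND[min(a, b)] → w = 0.20
Rules with consequent 'low': {R1, R2, R3, R4} → strengths 0.42, 0.20, 0.42, 0.20
Aggregate via t-conorm [max(a, b)]: 0.42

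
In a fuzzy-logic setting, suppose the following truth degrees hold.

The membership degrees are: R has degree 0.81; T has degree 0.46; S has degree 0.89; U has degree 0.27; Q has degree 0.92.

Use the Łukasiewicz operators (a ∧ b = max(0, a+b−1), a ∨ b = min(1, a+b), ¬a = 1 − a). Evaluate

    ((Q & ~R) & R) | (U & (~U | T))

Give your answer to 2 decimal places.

0.27

~R = 1 − 0.81 = 0.19
Q & ~R = max(0, a+b−1) on (0.92, 0.19) = 0.11
(Q & ~R) & R = max(0, a+b−1) on (0.11, 0.81) = 0.00
~U = 1 − 0.27 = 0.73
~U | T = min(1, a+b) on (0.73, 0.46) = 1.00
U & (~U | T) = max(0, a+b−1) on (0.27, 1.00) = 0.27
((Q & ~R) & R) | (U & (~U | T)) = min(1, a+b) on (0.00, 0.27) = 0.27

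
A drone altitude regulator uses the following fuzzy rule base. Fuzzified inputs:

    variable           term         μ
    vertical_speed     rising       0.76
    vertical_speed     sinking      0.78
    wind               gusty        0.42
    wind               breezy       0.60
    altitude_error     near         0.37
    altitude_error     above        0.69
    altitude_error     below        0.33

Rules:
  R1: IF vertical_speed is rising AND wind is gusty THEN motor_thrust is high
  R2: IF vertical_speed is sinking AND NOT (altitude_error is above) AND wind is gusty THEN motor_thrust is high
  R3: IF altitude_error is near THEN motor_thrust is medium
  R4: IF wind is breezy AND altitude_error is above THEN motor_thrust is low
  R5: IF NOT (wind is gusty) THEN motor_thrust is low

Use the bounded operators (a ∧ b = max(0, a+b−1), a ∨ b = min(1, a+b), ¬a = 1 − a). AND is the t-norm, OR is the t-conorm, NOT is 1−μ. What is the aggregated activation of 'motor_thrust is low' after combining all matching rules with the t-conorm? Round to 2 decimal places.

0.87

R1: rising=0.76, gusty=0.42; AND[max(0, a+b−1)] → w = 0.18
R2: sinking=0.78, ¬above=1−0.69=0.31, gusty=0.42; AND[max(0, a+b−1)] → w = 0.00
R3: near=0.37 → w = 0.37
R4: breezy=0.60, above=0.69; AND[max(0, a+b−1)] → w = 0.29
R5: ¬gusty=1−0.42=0.58 → w = 0.58
Rules with consequent 'low': {R4, R5} → strengths 0.29, 0.58
Aggregate via t-conorm [min(1, a+b)]: 0.87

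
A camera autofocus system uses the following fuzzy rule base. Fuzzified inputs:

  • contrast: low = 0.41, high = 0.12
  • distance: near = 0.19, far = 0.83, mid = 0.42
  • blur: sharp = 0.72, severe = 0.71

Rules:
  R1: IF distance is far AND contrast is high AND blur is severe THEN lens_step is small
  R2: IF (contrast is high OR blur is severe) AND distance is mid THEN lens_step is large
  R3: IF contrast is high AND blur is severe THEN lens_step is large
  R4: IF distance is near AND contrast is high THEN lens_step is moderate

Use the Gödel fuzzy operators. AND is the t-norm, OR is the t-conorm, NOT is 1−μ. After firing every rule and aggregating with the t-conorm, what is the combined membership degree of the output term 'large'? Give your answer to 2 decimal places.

R1: far=0.83, high=0.12, severe=0.71; AND[min(a, b)] → w = 0.12
R2: (high=0.12 OR severe=0.71) = 0.71; AND[min(a, b)] with mid=0.42 → w = 0.42
R3: high=0.12, severe=0.71; AND[min(a, b)] → w = 0.12
R4: near=0.19, high=0.12; AND[min(a, b)] → w = 0.12
Rules with consequent 'large': {R2, R3} → strengths 0.42, 0.12
Aggregate via t-conorm [max(a, b)]: 0.42

0.42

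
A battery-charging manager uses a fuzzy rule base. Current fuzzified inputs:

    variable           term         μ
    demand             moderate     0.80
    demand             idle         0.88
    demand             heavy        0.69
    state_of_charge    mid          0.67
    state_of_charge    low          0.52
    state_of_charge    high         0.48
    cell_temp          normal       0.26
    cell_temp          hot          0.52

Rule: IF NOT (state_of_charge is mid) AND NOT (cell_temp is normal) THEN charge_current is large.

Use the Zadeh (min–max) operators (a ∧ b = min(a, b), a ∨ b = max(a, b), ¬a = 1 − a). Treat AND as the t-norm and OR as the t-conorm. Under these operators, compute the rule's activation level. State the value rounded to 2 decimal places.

0.33

firing strength: ¬mid=1−0.67=0.33, ¬normal=1−0.26=0.74; AND[min(a, b)] → w = 0.33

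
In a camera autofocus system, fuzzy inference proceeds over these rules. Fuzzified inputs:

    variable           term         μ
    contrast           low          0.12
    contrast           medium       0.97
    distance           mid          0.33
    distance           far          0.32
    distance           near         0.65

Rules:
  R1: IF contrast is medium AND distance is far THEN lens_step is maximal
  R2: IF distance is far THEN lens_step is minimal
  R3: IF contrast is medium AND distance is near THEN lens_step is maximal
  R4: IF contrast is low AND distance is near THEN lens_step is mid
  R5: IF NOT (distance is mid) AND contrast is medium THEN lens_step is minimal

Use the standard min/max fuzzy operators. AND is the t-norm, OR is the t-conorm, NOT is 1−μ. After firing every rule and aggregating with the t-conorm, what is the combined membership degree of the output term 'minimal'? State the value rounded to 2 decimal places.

0.67

R1: medium=0.97, far=0.32; AND[min(a, b)] → w = 0.32
R2: far=0.32 → w = 0.32
R3: medium=0.97, near=0.65; AND[min(a, b)] → w = 0.65
R4: low=0.12, near=0.65; AND[min(a, b)] → w = 0.12
R5: ¬mid=1−0.33=0.67, medium=0.97; AND[min(a, b)] → w = 0.67
Rules with consequent 'minimal': {R2, R5} → strengths 0.32, 0.67
Aggregate via t-conorm [max(a, b)]: 0.67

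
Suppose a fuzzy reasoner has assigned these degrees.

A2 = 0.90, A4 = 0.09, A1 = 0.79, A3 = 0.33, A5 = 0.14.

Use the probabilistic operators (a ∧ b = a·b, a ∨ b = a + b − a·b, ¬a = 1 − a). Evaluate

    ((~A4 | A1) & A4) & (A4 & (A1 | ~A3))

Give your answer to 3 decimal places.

~A4 = 1 − 0.0900 = 0.9100
~A4 | A1 = a + b − a·b on (0.9100, 0.7900) = 0.9811
(~A4 | A1) & A4 = a·b on (0.9811, 0.0900) = 0.0883
~A3 = 1 − 0.3300 = 0.6700
A1 | ~A3 = a + b − a·b on (0.7900, 0.6700) = 0.9307
A4 & (A1 | ~A3) = a·b on (0.0900, 0.9307) = 0.0838
((~A4 | A1) & A4) & (A4 & (A1 | ~A3)) = a·b on (0.0883, 0.0838) = 0.0074

0.007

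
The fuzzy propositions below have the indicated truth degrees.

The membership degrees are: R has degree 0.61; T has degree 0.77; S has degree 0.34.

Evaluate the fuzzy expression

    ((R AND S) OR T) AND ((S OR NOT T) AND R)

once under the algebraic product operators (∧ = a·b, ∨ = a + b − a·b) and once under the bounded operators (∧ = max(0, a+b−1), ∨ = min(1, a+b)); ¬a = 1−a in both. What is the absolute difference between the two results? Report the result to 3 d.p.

0.245

Under algebraic product:
  R AND S = a·b on (0.6100, 0.3400) = 0.2074
  (R AND S) OR T = a + b − a·b on (0.2074, 0.7700) = 0.8177
  NOT T = 1 − 0.7700 = 0.2300
  S OR NOT T = a + b − a·b on (0.3400, 0.2300) = 0.4918
  (S OR NOT T) AND R = a·b on (0.4918, 0.6100) = 0.3000
  ((R AND S) OR T) AND ((S OR NOT T) AND R) = a·b on (0.8177, 0.3000) = 0.2453
  → value = 0.2453
Under bounded:
  R AND S = max(0, a+b−1) on (0.61, 0.34) = 0.00
  (R AND S) OR T = min(1, a+b) on (0.00, 0.77) = 0.77
  NOT T = 1 − 0.77 = 0.23
  S OR NOT T = min(1, a+b) on (0.34, 0.23) = 0.57
  (S OR NOT T) AND R = max(0, a+b−1) on (0.57, 0.61) = 0.18
  ((R AND S) OR T) AND ((S OR NOT T) AND R) = max(0, a+b−1) on (0.77, 0.18) = 0.00
  → value = 0.0000
|0.2453 − 0.0000| = 0.245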